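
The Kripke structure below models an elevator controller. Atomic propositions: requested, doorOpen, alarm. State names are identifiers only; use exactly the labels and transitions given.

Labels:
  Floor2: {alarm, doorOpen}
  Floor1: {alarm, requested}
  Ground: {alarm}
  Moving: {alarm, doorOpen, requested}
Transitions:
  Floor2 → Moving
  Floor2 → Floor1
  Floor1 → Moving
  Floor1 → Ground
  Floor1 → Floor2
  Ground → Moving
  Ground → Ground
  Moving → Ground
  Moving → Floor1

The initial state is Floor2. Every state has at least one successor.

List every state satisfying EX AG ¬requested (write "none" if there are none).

none

States satisfying AG ¬requested: ∅.
States satisfying EX AG ¬requested: ∅.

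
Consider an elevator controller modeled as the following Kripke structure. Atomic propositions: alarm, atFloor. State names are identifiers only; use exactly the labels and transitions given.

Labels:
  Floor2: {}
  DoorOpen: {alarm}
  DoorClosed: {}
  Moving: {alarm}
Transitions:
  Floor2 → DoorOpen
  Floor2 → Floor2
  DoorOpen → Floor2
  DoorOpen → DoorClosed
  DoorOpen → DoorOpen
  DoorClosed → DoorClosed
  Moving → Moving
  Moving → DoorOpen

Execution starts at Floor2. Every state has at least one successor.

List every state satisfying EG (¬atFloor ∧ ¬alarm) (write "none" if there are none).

States satisfying ¬atFloor ∧ ¬alarm: {Floor2, DoorClosed}.
States satisfying EG (¬atFloor ∧ ¬alarm): {Floor2, DoorClosed}.

{Floor2, DoorClosed}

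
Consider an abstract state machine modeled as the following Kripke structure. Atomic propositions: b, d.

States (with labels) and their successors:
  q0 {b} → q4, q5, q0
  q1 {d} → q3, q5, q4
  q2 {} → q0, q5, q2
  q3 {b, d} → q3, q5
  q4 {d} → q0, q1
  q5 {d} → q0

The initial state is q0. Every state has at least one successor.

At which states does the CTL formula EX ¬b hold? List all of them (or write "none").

States satisfying ¬b: {q1, q2, q4, q5}.
States satisfying EX ¬b: {q0, q1, q2, q3, q4}.

{q0, q1, q2, q3, q4}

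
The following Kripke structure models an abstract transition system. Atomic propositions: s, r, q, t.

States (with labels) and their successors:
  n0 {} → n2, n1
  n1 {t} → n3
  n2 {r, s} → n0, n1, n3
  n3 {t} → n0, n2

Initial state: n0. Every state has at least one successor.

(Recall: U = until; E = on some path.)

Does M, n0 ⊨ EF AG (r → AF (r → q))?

Satisfied

States satisfying AG (r → AF (r → q)): {n0, n1, n2, n3}.
States satisfying EF AG (r → AF (r → q)): {n0, n1, n2, n3}.
Some path from n0 reaches a state where AG (r → AF (r → q)) holds.
n0 ∈ Sat(EF AG (r → AF (r → q))).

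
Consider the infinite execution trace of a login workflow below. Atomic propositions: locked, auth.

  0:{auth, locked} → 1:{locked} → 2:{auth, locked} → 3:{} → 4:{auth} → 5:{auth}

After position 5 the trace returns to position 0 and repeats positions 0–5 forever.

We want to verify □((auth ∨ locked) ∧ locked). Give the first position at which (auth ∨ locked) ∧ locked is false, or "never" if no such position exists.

Check (auth ∨ locked) ∧ locked at each position in order: 0 ✓, 1 ✓, 2 ✓.
At position 3 the labels are {}, so (auth ∨ locked) ∧ locked is false there. This is the first violation.

3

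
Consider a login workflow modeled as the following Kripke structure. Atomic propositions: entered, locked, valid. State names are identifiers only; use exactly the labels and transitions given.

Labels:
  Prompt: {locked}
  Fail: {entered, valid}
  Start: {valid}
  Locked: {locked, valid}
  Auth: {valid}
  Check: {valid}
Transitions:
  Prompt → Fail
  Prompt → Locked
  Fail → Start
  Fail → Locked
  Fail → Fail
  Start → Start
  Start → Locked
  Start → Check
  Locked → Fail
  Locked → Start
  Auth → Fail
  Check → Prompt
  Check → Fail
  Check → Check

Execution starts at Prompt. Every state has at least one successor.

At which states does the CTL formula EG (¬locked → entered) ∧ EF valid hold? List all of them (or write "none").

{Prompt, Fail, Locked}

States satisfying ¬locked → entered: {Prompt, Fail, Locked}.
States satisfying EG (¬locked → entered): {Prompt, Fail, Locked}.
States satisfying valid: {Fail, Start, Locked, Auth, Check}.
States satisfying EF valid: {Prompt, Fail, Start, Locked, Auth, Check}.
States satisfying EG (¬locked → entered) ∧ EF valid: {Prompt, Fail, Locked}.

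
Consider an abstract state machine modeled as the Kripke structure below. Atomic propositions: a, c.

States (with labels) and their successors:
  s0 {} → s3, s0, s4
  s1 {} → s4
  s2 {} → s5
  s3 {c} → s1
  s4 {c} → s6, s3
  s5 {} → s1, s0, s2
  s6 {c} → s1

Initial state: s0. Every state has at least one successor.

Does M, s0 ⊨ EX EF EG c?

No

States satisfying EF EG c: ∅.
States satisfying EX EF EG c: ∅.
No suitable path/successor from s0 witnesses the formula.
s0 ∉ Sat(EX EF EG c).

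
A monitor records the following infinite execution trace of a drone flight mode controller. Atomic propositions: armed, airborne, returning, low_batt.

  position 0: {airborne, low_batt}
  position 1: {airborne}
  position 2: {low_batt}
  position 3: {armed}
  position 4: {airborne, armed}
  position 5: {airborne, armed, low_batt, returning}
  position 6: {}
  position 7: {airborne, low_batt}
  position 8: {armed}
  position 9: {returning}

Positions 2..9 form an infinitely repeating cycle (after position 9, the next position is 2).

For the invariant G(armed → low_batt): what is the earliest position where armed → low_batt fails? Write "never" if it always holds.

Check armed → low_batt at each position in order: 0 ✓, 1 ✓, 2 ✓.
At position 3 the labels are {armed}, so armed → low_batt is false there. This is the first violation.

3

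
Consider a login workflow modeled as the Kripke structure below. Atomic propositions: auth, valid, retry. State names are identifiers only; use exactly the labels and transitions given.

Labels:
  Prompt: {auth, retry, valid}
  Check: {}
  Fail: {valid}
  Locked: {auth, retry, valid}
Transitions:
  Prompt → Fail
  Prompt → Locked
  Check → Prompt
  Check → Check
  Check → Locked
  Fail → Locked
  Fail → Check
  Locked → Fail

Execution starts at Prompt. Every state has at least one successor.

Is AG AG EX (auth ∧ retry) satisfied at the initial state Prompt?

States satisfying AG EX (auth ∧ retry): ∅.
States satisfying AG AG EX (auth ∧ retry): ∅.
Check is reachable from Prompt and violates AG EX (auth ∧ retry), so AG fails at Prompt.
Prompt ∉ Sat(AG AG EX (auth ∧ retry)).

No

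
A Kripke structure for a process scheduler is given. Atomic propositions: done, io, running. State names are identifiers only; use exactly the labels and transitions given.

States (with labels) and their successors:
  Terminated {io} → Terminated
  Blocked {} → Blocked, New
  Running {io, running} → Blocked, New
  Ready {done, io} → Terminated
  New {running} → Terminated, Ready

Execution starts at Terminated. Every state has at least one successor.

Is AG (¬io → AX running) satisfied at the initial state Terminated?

Holds

States satisfying ¬io → AX running: {Terminated, Running, Ready}.
States satisfying AG (¬io → AX running): {Terminated, Ready}.
Every state reachable from Terminated satisfies ¬io → AX running.
Terminated ∈ Sat(AG (¬io → AX running)).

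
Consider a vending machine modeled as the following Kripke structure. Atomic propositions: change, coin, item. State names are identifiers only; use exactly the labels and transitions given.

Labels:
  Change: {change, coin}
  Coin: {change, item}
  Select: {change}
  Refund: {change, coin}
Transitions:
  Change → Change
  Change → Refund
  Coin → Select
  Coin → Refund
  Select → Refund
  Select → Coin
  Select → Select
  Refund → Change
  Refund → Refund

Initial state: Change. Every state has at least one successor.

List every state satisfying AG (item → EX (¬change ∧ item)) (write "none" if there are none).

States satisfying item → EX (¬change ∧ item): {Change, Select, Refund}.
States satisfying AG (item → EX (¬change ∧ item)): {Change, Refund}.

{Change, Refund}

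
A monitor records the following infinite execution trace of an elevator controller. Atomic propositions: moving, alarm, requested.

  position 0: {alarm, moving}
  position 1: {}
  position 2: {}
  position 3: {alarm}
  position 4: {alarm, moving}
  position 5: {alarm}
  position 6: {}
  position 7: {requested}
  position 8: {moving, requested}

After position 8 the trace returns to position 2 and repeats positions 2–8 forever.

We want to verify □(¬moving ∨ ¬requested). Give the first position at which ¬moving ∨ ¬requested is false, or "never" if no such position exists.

Check ¬moving ∨ ¬requested at each position in order: 0 ✓, 1 ✓, 2 ✓, 3 ✓, 4 ✓, 5 ✓, 6 ✓, 7 ✓.
At position 8 the labels are {moving, requested}, so ¬moving ∨ ¬requested is false there. This is the first violation.

8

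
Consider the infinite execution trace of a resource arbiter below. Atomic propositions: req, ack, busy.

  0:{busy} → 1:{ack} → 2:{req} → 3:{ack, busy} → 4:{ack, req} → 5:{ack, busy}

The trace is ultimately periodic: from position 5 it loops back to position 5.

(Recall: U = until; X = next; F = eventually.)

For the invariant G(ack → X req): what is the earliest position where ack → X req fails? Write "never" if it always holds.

4

Check ack → X req at each position in order: 0 ✓, 1 ✓, 2 ✓, 3 ✓.
At position 4 the labels are {ack, req} and the next position 5 has {ack, busy}, so ack → X req is false there. This is the first violation.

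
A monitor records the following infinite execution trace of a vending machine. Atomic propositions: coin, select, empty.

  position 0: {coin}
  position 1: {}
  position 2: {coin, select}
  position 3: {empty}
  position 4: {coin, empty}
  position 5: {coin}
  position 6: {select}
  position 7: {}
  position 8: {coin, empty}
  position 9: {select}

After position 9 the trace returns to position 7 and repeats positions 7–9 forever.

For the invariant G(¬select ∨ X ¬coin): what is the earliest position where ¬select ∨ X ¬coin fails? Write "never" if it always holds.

¬select ∨ X ¬coin holds at every position 0..9, and those are all the positions the trace ever visits, so the invariant G(¬select ∨ X ¬coin) is never violated.

never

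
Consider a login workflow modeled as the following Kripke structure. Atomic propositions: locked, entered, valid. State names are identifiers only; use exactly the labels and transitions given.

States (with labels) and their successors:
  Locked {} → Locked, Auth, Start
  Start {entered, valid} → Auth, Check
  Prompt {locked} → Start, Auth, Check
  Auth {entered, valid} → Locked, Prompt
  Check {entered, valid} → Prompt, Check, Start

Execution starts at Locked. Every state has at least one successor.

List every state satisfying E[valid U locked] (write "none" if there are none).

{Start, Prompt, Auth, Check}

States satisfying valid: {Start, Auth, Check}.
States satisfying locked: {Prompt}.
States satisfying E[valid U locked]: {Start, Prompt, Auth, Check}.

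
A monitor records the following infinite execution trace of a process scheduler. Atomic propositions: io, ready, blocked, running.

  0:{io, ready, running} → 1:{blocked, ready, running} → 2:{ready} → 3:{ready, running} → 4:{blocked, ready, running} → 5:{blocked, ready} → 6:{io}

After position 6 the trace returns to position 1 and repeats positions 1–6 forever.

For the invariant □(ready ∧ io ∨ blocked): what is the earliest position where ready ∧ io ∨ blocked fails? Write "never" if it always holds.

Check ready ∧ io ∨ blocked at each position in order: 0 ✓, 1 ✓.
At position 2 the labels are {ready}, so ready ∧ io ∨ blocked is false there. This is the first violation.

2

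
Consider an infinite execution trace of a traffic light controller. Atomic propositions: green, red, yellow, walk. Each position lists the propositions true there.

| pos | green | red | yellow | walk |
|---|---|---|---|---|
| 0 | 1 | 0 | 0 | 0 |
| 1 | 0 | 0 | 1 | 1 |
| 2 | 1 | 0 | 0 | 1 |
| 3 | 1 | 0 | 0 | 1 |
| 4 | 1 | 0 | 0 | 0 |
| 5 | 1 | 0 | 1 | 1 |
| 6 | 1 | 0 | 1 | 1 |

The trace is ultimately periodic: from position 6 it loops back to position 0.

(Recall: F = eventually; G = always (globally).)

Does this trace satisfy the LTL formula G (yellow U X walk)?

No

yellow U X walk must hold at every position from 0 onward. It fails at position 3, so G (yellow U X walk) is false.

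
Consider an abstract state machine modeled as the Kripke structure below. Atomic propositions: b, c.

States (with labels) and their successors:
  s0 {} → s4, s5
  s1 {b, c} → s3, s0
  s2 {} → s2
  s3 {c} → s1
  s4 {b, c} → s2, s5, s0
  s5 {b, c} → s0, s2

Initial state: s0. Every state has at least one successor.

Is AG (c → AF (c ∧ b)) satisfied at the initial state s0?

Yes

States satisfying c → AF (c ∧ b): {s0, s1, s2, s3, s4, s5}.
States satisfying AG (c → AF (c ∧ b)): {s0, s1, s2, s3, s4, s5}.
Every state reachable from s0 satisfies c → AF (c ∧ b).
s0 ∈ Sat(AG (c → AF (c ∧ b))).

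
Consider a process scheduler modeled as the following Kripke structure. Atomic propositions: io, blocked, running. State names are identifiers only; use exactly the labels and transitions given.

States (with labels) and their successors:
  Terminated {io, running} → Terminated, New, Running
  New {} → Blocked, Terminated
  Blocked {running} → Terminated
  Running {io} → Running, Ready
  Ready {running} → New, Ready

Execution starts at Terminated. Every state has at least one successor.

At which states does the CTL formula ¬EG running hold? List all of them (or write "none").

States satisfying running: {Terminated, Blocked, Ready}.
States satisfying EG running: {Terminated, Blocked, Ready}.
States satisfying ¬EG running: {New, Running}.

{New, Running}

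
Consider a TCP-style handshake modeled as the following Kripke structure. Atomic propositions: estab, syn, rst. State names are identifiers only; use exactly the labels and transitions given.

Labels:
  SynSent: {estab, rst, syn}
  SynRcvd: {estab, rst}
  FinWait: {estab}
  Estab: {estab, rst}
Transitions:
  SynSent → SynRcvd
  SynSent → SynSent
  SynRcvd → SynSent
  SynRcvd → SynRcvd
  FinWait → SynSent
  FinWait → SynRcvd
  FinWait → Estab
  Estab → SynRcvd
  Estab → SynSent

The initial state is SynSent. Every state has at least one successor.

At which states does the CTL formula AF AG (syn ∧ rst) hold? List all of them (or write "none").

none

States satisfying AG (syn ∧ rst): ∅.
States satisfying AF AG (syn ∧ rst): ∅.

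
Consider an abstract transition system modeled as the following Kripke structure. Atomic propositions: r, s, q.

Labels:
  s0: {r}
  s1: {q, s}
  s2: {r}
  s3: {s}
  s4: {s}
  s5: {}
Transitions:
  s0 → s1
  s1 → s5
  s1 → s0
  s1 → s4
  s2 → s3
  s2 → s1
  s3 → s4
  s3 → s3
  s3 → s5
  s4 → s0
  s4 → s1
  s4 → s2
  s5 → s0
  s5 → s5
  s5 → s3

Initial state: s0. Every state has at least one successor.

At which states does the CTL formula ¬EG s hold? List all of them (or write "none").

{s0, s2, s5}

States satisfying s: {s1, s3, s4}.
States satisfying EG s: {s1, s3, s4}.
States satisfying ¬EG s: {s0, s2, s5}.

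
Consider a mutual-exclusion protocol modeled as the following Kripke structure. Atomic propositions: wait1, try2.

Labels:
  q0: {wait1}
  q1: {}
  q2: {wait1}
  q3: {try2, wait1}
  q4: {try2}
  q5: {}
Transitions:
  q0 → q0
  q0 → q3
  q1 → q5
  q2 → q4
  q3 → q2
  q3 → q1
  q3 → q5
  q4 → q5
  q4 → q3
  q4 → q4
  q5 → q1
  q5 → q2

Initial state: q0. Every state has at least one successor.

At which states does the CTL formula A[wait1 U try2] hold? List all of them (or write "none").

States satisfying wait1: {q0, q2, q3}.
States satisfying try2: {q3, q4}.
States satisfying A[wait1 U try2]: {q2, q3, q4}.

{q2, q3, q4}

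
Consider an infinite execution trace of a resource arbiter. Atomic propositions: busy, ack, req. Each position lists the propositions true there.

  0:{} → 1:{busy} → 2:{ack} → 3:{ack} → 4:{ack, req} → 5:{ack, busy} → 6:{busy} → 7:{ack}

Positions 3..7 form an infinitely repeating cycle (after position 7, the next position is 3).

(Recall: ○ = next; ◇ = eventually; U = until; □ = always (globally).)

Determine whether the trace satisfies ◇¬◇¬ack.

¬◇¬ack is false at every position 0..7, so it never becomes true and ◇¬◇¬ack fails.

No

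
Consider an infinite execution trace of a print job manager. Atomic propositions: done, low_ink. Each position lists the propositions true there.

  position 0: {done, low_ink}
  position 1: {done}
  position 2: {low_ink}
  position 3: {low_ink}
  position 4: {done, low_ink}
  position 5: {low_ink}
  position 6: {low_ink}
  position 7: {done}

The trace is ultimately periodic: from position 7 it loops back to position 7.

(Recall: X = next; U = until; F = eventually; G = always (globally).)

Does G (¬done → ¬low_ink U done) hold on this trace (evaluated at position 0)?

Does not hold

¬done → ¬low_ink U done must hold at every position from 0 onward. It fails at position 2, so G (¬done → ¬low_ink U done) is false.
Positions where ¬done holds: 2, 3, 5, 6.
Check ¬low_ink U done at each: 2→fails, 3→fails, 5→fails, 6→fails.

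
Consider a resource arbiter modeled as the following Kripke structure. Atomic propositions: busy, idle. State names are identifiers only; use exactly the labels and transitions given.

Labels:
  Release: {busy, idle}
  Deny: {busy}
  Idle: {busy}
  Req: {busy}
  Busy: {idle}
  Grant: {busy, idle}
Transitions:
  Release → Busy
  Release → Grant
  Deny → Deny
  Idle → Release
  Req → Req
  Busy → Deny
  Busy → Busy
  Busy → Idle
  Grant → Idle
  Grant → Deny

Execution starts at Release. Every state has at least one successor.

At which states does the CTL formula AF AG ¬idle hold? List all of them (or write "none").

{Deny, Req}

States satisfying AG ¬idle: {Deny, Req}.
States satisfying AF AG ¬idle: {Deny, Req}.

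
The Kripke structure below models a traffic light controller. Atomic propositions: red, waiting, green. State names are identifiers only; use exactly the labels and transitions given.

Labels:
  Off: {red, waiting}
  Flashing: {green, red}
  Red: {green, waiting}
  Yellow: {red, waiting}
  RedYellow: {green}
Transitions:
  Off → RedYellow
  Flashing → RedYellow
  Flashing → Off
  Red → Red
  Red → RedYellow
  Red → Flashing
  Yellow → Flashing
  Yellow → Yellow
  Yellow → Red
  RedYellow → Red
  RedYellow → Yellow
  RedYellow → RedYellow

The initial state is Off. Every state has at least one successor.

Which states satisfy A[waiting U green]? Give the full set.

States satisfying waiting: {Off, Red, Yellow}.
States satisfying green: {Flashing, Red, RedYellow}.
States satisfying A[waiting U green]: {Off, Flashing, Red, RedYellow}.

{Off, Flashing, Red, RedYellow}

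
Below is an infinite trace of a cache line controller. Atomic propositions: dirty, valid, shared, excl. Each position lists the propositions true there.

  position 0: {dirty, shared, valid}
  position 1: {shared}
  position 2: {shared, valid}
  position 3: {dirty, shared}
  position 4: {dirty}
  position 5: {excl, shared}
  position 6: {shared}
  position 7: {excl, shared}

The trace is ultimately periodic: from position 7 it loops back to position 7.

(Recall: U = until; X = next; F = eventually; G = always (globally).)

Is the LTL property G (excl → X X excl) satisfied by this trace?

Holds

excl → X X excl holds at every position 0..7, and those are all positions ever visited, so G (excl → X X excl) holds.
Positions where excl holds: 5, 7.
Check X X excl at each: 5→ok, 7→ok.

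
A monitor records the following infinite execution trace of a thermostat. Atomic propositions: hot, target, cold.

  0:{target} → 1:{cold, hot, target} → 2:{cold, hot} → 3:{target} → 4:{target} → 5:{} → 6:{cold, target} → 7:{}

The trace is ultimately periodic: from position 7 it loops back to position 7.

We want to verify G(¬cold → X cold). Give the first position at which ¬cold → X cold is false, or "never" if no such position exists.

3

Check ¬cold → X cold at each position in order: 0 ✓, 1 ✓, 2 ✓.
At position 3 the labels are {target} and the next position 4 has {target}, so ¬cold → X cold is false there. This is the first violation.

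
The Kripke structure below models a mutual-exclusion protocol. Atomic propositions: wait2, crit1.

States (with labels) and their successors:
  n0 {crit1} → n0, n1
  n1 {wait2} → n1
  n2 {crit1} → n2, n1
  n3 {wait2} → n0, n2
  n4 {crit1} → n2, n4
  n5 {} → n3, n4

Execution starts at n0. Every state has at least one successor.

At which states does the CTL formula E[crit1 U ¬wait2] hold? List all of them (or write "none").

States satisfying crit1: {n0, n2, n4}.
States satisfying ¬wait2: {n0, n2, n4, n5}.
States satisfying E[crit1 U ¬wait2]: {n0, n2, n4, n5}.

{n0, n2, n4, n5}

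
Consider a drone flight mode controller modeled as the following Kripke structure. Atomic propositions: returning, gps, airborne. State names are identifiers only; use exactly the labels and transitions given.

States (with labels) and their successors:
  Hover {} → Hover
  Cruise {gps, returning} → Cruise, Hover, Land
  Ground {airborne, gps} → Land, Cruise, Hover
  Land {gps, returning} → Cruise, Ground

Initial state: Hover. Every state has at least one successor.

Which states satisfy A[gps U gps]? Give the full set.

{Cruise, Ground, Land}

States satisfying gps: {Cruise, Ground, Land}.
States satisfying A[gps U gps]: {Cruise, Ground, Land}.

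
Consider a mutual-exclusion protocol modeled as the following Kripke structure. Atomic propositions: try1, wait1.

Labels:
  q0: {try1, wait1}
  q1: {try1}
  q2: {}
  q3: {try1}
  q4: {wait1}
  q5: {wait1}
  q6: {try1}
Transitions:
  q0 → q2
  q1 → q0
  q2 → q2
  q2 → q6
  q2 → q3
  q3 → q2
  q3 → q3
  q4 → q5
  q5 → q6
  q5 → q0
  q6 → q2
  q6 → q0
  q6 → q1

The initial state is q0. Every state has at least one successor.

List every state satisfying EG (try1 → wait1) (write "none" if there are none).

{q0, q2, q4, q5}

States satisfying try1 → wait1: {q0, q2, q4, q5}.
States satisfying EG (try1 → wait1): {q0, q2, q4, q5}.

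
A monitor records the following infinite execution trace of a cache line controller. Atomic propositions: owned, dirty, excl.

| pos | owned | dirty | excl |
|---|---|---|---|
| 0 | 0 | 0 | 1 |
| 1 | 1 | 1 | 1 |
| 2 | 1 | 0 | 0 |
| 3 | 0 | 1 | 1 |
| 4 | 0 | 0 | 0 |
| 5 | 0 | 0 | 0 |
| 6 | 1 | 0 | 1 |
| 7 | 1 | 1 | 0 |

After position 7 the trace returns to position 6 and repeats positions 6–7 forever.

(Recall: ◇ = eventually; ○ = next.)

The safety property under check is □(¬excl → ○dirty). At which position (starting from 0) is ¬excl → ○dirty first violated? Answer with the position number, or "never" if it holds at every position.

4

Check ¬excl → ○dirty at each position in order: 0 ✓, 1 ✓, 2 ✓, 3 ✓.
At position 4 the labels are {} and the next position 5 has {}, so ¬excl → ○dirty is false there. This is the first violation.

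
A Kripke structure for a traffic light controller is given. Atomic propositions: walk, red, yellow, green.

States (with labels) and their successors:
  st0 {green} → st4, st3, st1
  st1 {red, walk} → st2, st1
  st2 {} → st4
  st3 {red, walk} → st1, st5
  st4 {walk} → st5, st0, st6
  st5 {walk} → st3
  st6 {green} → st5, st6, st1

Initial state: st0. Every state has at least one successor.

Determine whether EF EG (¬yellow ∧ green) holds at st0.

States satisfying EG (¬yellow ∧ green): {st6}.
States satisfying EF EG (¬yellow ∧ green): {st0, st1, st2, st3, st4, st5, st6}.
Some path from st0 reaches a state where EG (¬yellow ∧ green) holds.
st0 ∈ Sat(EF EG (¬yellow ∧ green)).

Satisfied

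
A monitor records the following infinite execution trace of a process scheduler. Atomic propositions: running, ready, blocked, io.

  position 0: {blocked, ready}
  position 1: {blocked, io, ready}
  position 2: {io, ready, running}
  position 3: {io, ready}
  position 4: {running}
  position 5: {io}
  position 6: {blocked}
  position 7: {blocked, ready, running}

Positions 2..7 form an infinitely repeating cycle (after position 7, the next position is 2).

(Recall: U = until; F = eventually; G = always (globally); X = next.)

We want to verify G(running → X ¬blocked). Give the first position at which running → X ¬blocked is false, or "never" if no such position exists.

never

running → X ¬blocked holds at every position 0..7, and those are all the positions the trace ever visits, so the invariant G(running → X ¬blocked) is never violated.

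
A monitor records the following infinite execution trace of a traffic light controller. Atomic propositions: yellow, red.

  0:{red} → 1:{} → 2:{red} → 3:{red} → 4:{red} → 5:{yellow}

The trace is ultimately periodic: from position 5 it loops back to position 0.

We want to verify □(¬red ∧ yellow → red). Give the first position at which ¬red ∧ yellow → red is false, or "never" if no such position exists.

5

Check ¬red ∧ yellow → red at each position in order: 0 ✓, 1 ✓, 2 ✓, 3 ✓, 4 ✓.
At position 5 the labels are {yellow}, so ¬red ∧ yellow → red is false there. This is the first violation.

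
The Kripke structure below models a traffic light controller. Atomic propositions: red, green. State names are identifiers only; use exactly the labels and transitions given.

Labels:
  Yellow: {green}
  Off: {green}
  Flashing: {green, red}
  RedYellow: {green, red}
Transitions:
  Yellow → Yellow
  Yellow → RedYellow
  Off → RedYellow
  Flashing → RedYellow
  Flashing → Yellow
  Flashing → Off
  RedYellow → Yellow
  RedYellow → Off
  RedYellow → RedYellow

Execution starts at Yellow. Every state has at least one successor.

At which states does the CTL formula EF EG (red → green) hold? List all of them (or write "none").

{Yellow, Off, Flashing, RedYellow}

States satisfying EG (red → green): {Yellow, Off, Flashing, RedYellow}.
States satisfying EF EG (red → green): {Yellow, Off, Flashing, RedYellow}.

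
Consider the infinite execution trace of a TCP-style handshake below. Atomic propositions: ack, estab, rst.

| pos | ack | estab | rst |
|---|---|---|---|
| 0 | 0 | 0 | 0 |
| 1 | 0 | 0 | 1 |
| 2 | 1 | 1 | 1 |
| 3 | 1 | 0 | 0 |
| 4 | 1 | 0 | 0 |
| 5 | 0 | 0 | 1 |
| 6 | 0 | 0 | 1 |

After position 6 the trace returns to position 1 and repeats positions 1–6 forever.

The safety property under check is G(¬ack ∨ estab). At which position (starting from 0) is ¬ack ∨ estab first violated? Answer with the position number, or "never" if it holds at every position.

Check ¬ack ∨ estab at each position in order: 0 ✓, 1 ✓, 2 ✓.
At position 3 the labels are {ack}, so ¬ack ∨ estab is false there. This is the first violation.

3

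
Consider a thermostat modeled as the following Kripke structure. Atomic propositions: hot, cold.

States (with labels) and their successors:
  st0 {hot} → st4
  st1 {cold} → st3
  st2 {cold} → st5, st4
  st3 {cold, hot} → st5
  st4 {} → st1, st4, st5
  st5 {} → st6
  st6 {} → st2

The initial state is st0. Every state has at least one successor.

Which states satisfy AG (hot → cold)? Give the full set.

{st1, st2, st3, st4, st5, st6}

States satisfying hot → cold: {st1, st2, st3, st4, st5, st6}.
States satisfying AG (hot → cold): {st1, st2, st3, st4, st5, st6}.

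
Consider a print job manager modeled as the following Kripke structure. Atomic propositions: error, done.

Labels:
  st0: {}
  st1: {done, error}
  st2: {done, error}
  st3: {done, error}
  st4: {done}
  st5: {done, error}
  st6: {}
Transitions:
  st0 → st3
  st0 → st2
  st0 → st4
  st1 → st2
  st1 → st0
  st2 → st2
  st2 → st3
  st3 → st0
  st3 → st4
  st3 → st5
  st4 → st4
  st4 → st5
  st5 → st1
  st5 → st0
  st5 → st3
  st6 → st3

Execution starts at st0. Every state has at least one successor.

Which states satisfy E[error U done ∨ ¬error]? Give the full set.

States satisfying error: {st1, st2, st3, st5}.
States satisfying done ∨ ¬error: {st0, st1, st2, st3, st4, st5, st6}.
States satisfying E[error U done ∨ ¬error]: {st0, st1, st2, st3, st4, st5, st6}.

{st0, st1, st2, st3, st4, st5, st6}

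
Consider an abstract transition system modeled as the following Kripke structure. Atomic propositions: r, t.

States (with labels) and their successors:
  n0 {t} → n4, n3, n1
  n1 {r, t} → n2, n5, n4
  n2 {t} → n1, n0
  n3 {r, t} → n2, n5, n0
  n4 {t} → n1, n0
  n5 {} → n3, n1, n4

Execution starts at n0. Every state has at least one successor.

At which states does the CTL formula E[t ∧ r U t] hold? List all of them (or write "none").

{n0, n1, n2, n3, n4}

States satisfying t ∧ r: {n1, n3}.
States satisfying t: {n0, n1, n2, n3, n4}.
States satisfying E[t ∧ r U t]: {n0, n1, n2, n3, n4}.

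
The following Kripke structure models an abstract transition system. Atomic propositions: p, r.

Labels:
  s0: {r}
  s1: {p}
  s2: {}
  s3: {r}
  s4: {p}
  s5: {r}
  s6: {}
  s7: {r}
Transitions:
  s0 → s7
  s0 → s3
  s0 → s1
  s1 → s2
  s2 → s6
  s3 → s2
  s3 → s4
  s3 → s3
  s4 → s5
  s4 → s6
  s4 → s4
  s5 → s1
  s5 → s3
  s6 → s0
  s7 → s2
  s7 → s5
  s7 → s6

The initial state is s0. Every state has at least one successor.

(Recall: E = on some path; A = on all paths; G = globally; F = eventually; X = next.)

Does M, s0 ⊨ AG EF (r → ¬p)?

Satisfied

States satisfying EF (r → ¬p): {s0, s1, s2, s3, s4, s5, s6, s7}.
States satisfying AG EF (r → ¬p): {s0, s1, s2, s3, s4, s5, s6, s7}.
Every state reachable from s0 satisfies EF (r → ¬p).
s0 ∈ Sat(AG EF (r → ¬p)).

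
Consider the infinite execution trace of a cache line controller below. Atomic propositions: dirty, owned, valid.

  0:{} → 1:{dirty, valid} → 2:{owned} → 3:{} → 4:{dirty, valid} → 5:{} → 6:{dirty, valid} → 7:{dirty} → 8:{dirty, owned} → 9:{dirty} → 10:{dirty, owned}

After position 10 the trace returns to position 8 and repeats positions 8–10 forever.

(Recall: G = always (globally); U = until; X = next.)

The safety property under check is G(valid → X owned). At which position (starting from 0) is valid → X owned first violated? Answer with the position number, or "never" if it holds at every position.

Check valid → X owned at each position in order: 0 ✓, 1 ✓, 2 ✓, 3 ✓.
At position 4 the labels are {dirty, valid} and the next position 5 has {}, so valid → X owned is false there. This is the first violation.

4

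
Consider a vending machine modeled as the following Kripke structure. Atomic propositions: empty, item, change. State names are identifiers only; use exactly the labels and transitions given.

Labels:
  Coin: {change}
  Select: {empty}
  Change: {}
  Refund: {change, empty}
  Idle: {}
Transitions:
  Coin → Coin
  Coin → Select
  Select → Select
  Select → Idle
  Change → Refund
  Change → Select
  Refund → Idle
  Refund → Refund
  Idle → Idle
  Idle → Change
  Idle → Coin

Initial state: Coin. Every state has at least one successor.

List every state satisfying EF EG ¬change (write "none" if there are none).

States satisfying EG ¬change: {Select, Change, Idle}.
States satisfying EF EG ¬change: {Coin, Select, Change, Refund, Idle}.

{Coin, Select, Change, Refund, Idle}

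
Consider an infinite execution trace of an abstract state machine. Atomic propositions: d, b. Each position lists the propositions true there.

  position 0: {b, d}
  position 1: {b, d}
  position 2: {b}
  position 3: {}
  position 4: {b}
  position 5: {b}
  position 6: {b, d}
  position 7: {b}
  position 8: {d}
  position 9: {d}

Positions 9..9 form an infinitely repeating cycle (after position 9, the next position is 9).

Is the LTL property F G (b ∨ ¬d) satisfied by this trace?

G (b ∨ ¬d) is false at every position 0..9, so it never becomes true and F G (b ∨ ¬d) fails.

No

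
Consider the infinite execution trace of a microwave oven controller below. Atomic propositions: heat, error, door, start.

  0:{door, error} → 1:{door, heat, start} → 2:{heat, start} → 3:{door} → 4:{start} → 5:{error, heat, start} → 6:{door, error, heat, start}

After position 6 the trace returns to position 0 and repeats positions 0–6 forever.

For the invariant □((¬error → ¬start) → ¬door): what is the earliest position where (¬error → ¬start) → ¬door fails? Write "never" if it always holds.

0

At position 0 the labels are {door, error}, so (¬error → ¬start) → ¬door is false there. This is the first violation.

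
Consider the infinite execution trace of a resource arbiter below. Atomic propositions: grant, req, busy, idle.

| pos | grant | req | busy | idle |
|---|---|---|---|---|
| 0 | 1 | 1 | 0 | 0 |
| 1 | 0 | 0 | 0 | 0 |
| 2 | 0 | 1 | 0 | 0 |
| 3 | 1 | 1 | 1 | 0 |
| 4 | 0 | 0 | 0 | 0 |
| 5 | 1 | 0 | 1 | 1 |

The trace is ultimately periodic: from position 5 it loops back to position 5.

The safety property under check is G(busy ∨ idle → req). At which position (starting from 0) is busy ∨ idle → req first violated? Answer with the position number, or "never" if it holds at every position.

5

Check busy ∨ idle → req at each position in order: 0 ✓, 1 ✓, 2 ✓, 3 ✓, 4 ✓.
At position 5 the labels are {busy, grant, idle}, so busy ∨ idle → req is false there. This is the first violation.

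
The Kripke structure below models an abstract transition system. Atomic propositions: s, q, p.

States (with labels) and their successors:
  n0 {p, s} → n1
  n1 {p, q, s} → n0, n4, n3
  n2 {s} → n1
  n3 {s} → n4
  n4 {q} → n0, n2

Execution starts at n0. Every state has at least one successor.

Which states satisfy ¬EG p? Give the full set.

States satisfying p: {n0, n1}.
States satisfying EG p: {n0, n1}.
States satisfying ¬EG p: {n2, n3, n4}.

{n2, n3, n4}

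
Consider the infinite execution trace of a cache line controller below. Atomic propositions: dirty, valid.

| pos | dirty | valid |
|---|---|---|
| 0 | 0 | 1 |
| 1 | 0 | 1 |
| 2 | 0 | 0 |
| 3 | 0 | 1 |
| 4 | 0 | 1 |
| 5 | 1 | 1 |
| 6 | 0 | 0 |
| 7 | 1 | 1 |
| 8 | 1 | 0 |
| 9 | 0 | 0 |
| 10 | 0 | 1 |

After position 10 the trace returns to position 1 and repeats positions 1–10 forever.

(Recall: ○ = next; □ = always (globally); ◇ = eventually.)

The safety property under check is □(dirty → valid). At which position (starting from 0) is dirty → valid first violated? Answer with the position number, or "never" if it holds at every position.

8

Check dirty → valid at each position in order: 0 ✓, 1 ✓, 2 ✓, 3 ✓, 4 ✓, 5 ✓, 6 ✓, 7 ✓.
At position 8 the labels are {dirty}, so dirty → valid is false there. This is the first violation.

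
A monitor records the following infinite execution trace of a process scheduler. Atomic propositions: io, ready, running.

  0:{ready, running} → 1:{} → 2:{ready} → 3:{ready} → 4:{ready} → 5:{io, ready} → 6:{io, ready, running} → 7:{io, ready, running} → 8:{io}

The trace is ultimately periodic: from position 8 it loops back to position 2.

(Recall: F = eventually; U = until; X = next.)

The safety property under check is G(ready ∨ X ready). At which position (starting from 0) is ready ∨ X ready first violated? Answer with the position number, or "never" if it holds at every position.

never

ready ∨ X ready holds at every position 0..8, and those are all the positions the trace ever visits, so the invariant G(ready ∨ X ready) is never violated.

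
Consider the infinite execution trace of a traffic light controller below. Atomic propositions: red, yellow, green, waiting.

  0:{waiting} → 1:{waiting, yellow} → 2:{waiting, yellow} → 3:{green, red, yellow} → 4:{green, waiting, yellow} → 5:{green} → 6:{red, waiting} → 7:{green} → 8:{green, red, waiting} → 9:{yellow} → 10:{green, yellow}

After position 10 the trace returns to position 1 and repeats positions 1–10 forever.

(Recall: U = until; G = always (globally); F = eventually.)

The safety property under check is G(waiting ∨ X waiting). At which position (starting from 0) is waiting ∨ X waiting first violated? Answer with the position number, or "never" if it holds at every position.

Check waiting ∨ X waiting at each position in order: 0 ✓, 1 ✓, 2 ✓, 3 ✓, 4 ✓, 5 ✓, 6 ✓, 7 ✓, 8 ✓.
At position 9 the labels are {yellow} and the next position 10 has {green, yellow}, so waiting ∨ X waiting is false there. This is the first violation.

9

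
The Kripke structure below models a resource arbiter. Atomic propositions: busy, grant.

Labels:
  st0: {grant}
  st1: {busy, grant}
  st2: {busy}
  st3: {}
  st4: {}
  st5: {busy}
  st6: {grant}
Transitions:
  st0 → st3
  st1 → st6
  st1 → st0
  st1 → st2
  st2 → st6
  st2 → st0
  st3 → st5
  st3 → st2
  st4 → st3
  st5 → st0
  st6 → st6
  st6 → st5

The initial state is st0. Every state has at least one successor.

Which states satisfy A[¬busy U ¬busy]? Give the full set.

States satisfying ¬busy: {st0, st3, st4, st6}.
States satisfying A[¬busy U ¬busy]: {st0, st3, st4, st6}.

{st0, st3, st4, st6}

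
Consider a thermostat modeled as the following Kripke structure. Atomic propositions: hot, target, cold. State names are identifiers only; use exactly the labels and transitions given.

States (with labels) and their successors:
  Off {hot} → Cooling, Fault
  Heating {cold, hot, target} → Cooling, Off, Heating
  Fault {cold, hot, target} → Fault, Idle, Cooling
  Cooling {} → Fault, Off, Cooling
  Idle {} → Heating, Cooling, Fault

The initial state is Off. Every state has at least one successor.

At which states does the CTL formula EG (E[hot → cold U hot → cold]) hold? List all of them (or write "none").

States satisfying E[hot → cold U hot → cold]: {Heating, Fault, Cooling, Idle}.
States satisfying EG (E[hot → cold U hot → cold]): {Heating, Fault, Cooling, Idle}.

{Heating, Fault, Cooling, Idle}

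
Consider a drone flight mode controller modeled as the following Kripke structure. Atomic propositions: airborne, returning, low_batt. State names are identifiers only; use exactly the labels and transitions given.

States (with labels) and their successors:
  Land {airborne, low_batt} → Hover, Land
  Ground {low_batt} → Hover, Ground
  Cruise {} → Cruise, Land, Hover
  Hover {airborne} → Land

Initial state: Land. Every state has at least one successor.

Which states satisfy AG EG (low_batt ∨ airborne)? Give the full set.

States satisfying EG (low_batt ∨ airborne): {Land, Ground, Hover}.
States satisfying AG EG (low_batt ∨ airborne): {Land, Ground, Hover}.

{Land, Ground, Hover}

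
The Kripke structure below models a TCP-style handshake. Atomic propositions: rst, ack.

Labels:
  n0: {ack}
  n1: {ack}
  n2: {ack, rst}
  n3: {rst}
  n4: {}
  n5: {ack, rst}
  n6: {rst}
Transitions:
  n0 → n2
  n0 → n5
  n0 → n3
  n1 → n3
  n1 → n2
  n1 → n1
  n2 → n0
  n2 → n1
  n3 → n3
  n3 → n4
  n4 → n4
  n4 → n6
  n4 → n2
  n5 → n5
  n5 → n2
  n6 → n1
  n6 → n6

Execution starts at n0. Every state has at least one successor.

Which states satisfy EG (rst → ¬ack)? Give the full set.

{n0, n1, n3, n4, n6}

States satisfying rst → ¬ack: {n0, n1, n3, n4, n6}.
States satisfying EG (rst → ¬ack): {n0, n1, n3, n4, n6}.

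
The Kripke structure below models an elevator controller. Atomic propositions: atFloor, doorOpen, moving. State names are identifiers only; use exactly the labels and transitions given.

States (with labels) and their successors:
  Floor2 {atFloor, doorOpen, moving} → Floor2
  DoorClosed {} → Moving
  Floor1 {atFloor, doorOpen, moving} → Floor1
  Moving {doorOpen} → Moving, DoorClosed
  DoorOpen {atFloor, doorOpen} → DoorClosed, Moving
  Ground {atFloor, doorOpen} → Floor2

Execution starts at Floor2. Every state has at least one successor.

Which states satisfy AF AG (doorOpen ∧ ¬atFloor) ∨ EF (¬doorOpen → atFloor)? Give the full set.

States satisfying AG (doorOpen ∧ ¬atFloor): ∅.
States satisfying AF AG (doorOpen ∧ ¬atFloor): ∅.
States satisfying ¬doorOpen → atFloor: {Floor2, Floor1, Moving, DoorOpen, Ground}.
States satisfying EF (¬doorOpen → atFloor): {Floor2, DoorClosed, Floor1, Moving, DoorOpen, Ground}.
States satisfying AF AG (doorOpen ∧ ¬atFloor) ∨ EF (¬doorOpen → atFloor): {Floor2, DoorClosed, Floor1, Moving, DoorOpen, Ground}.

{Floor2, DoorClosed, Floor1, Moving, DoorOpen, Ground}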